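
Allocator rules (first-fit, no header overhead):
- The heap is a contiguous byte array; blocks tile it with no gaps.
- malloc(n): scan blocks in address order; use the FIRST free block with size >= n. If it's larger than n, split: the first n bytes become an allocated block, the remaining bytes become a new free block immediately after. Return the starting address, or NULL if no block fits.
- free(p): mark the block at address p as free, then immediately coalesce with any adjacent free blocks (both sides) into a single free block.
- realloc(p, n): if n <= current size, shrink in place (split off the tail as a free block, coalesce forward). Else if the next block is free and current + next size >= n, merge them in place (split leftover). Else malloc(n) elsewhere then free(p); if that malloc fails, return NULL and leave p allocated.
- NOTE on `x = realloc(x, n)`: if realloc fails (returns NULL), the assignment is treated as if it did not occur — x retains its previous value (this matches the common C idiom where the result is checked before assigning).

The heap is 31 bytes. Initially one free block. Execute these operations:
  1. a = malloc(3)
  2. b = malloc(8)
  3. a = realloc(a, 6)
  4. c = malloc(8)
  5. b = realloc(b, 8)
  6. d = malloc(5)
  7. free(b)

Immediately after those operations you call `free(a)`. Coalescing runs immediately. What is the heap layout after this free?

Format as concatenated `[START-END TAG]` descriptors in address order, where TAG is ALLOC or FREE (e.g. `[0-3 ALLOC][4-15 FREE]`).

Answer: [0-16 FREE][17-24 ALLOC][25-29 ALLOC][30-30 FREE]

Derivation:
Op 1: a = malloc(3) -> a = 0; heap: [0-2 ALLOC][3-30 FREE]
Op 2: b = malloc(8) -> b = 3; heap: [0-2 ALLOC][3-10 ALLOC][11-30 FREE]
Op 3: a = realloc(a, 6) -> a = 11; heap: [0-2 FREE][3-10 ALLOC][11-16 ALLOC][17-30 FREE]
Op 4: c = malloc(8) -> c = 17; heap: [0-2 FREE][3-10 ALLOC][11-16 ALLOC][17-24 ALLOC][25-30 FREE]
Op 5: b = realloc(b, 8) -> b = 3; heap: [0-2 FREE][3-10 ALLOC][11-16 ALLOC][17-24 ALLOC][25-30 FREE]
Op 6: d = malloc(5) -> d = 25; heap: [0-2 FREE][3-10 ALLOC][11-16 ALLOC][17-24 ALLOC][25-29 ALLOC][30-30 FREE]
Op 7: free(b) -> (freed b); heap: [0-10 FREE][11-16 ALLOC][17-24 ALLOC][25-29 ALLOC][30-30 FREE]
free(a): a = 11 -> block [11-16 ALLOC]; mark free, coalesce with adjacent free neighbors -> [0-16 FREE][17-24 ALLOC][25-29 ALLOC][30-30 FREE]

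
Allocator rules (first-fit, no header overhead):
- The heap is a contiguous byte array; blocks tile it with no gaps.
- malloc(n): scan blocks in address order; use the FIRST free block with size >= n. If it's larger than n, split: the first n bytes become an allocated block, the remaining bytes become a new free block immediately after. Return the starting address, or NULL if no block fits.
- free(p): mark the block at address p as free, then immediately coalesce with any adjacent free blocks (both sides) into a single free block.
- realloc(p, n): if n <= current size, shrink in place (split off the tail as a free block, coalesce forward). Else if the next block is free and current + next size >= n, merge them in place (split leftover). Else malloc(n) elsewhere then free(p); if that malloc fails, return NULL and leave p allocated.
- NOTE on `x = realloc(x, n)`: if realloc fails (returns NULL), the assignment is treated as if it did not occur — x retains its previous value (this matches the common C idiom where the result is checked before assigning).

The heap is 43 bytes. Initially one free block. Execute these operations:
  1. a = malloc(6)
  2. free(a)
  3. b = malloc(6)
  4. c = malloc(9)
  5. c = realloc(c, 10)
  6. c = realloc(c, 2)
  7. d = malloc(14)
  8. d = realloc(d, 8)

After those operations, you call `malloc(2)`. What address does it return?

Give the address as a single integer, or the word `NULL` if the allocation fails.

Answer: 16

Derivation:
Op 1: a = malloc(6) -> a = 0; heap: [0-5 ALLOC][6-42 FREE]
Op 2: free(a) -> (freed a); heap: [0-42 FREE]
Op 3: b = malloc(6) -> b = 0; heap: [0-5 ALLOC][6-42 FREE]
Op 4: c = malloc(9) -> c = 6; heap: [0-5 ALLOC][6-14 ALLOC][15-42 FREE]
Op 5: c = realloc(c, 10) -> c = 6; heap: [0-5 ALLOC][6-15 ALLOC][16-42 FREE]
Op 6: c = realloc(c, 2) -> c = 6; heap: [0-5 ALLOC][6-7 ALLOC][8-42 FREE]
Op 7: d = malloc(14) -> d = 8; heap: [0-5 ALLOC][6-7 ALLOC][8-21 ALLOC][22-42 FREE]
Op 8: d = realloc(d, 8) -> d = 8; heap: [0-5 ALLOC][6-7 ALLOC][8-15 ALLOC][16-42 FREE]
malloc(2): first-fit scan over [0-5 ALLOC][6-7 ALLOC][8-15 ALLOC][16-42 FREE] -> 16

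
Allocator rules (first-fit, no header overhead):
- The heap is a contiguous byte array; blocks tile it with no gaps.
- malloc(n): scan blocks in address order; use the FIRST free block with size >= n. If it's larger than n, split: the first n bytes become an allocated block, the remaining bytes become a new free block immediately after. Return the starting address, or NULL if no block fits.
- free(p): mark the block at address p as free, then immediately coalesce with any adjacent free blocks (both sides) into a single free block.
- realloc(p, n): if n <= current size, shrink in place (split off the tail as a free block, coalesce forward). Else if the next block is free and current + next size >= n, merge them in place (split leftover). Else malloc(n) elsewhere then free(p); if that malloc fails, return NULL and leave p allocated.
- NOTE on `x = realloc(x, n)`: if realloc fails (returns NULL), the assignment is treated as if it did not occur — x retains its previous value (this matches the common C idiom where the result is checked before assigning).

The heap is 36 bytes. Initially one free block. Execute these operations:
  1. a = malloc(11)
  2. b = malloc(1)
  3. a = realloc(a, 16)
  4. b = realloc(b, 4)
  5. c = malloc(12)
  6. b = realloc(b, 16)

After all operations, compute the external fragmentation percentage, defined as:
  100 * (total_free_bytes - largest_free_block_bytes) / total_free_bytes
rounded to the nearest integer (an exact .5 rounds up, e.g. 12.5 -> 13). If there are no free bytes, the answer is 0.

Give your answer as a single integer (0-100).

Answer: 50

Derivation:
Op 1: a = malloc(11) -> a = 0; heap: [0-10 ALLOC][11-35 FREE]
Op 2: b = malloc(1) -> b = 11; heap: [0-10 ALLOC][11-11 ALLOC][12-35 FREE]
Op 3: a = realloc(a, 16) -> a = 12; heap: [0-10 FREE][11-11 ALLOC][12-27 ALLOC][28-35 FREE]
Op 4: b = realloc(b, 4) -> b = 0; heap: [0-3 ALLOC][4-11 FREE][12-27 ALLOC][28-35 FREE]
Op 5: c = malloc(12) -> c = NULL; heap: [0-3 ALLOC][4-11 FREE][12-27 ALLOC][28-35 FREE]
Op 6: b = realloc(b, 16) -> NULL (b unchanged); heap: [0-3 ALLOC][4-11 FREE][12-27 ALLOC][28-35 FREE]
Free blocks: [8 8] total_free=16 largest=8 -> 100*(16-8)/16 = 800/16 = 50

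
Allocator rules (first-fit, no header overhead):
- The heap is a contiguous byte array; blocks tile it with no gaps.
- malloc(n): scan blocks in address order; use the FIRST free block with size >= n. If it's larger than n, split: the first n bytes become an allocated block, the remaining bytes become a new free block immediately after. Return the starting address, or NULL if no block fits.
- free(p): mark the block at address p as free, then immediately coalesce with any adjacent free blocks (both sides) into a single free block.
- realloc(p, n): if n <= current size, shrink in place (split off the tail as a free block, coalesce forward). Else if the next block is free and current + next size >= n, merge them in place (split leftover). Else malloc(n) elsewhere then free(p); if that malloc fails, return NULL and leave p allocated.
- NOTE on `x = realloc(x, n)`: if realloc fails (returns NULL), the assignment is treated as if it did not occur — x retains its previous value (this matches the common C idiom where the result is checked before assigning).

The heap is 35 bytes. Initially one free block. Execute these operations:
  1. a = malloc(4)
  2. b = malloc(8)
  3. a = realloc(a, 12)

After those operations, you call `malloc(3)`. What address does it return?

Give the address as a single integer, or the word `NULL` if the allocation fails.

Op 1: a = malloc(4) -> a = 0; heap: [0-3 ALLOC][4-34 FREE]
Op 2: b = malloc(8) -> b = 4; heap: [0-3 ALLOC][4-11 ALLOC][12-34 FREE]
Op 3: a = realloc(a, 12) -> a = 12; heap: [0-3 FREE][4-11 ALLOC][12-23 ALLOC][24-34 FREE]
malloc(3): first-fit scan over [0-3 FREE][4-11 ALLOC][12-23 ALLOC][24-34 FREE] -> 0

Answer: 0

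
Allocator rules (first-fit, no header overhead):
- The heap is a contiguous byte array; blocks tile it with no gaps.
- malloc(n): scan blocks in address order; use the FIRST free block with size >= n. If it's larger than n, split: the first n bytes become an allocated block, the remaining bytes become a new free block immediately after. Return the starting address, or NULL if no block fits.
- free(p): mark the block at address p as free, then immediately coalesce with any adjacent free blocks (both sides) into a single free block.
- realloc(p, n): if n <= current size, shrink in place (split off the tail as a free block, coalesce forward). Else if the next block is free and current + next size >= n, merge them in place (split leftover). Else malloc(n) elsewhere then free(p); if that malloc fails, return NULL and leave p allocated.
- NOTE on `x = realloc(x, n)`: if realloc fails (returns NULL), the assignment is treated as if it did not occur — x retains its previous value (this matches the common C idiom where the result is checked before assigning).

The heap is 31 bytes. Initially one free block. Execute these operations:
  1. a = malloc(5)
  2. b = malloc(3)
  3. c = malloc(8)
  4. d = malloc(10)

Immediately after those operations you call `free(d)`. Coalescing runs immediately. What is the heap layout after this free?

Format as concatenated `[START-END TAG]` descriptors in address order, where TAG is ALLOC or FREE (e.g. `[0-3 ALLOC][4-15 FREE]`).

Op 1: a = malloc(5) -> a = 0; heap: [0-4 ALLOC][5-30 FREE]
Op 2: b = malloc(3) -> b = 5; heap: [0-4 ALLOC][5-7 ALLOC][8-30 FREE]
Op 3: c = malloc(8) -> c = 8; heap: [0-4 ALLOC][5-7 ALLOC][8-15 ALLOC][16-30 FREE]
Op 4: d = malloc(10) -> d = 16; heap: [0-4 ALLOC][5-7 ALLOC][8-15 ALLOC][16-25 ALLOC][26-30 FREE]
free(d): d = 16 -> block [16-25 ALLOC]; mark free, coalesce with adjacent free neighbors -> [0-4 ALLOC][5-7 ALLOC][8-15 ALLOC][16-30 FREE]

Answer: [0-4 ALLOC][5-7 ALLOC][8-15 ALLOC][16-30 FREE]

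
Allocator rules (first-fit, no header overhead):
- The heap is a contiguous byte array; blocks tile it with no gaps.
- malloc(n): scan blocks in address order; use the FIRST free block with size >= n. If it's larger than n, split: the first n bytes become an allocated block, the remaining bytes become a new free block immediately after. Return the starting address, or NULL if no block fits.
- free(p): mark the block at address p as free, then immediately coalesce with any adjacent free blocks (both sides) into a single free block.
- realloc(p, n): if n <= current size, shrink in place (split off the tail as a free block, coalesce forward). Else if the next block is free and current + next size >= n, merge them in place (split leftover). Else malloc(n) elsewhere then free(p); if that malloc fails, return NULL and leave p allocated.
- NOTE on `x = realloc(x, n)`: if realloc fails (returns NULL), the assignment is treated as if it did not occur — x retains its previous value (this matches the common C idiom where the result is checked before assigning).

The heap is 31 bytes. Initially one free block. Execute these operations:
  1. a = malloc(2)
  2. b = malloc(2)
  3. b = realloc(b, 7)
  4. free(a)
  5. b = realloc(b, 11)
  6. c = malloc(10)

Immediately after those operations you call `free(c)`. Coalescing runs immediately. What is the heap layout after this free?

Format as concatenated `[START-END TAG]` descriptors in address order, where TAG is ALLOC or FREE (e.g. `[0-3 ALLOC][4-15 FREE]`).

Op 1: a = malloc(2) -> a = 0; heap: [0-1 ALLOC][2-30 FREE]
Op 2: b = malloc(2) -> b = 2; heap: [0-1 ALLOC][2-3 ALLOC][4-30 FREE]
Op 3: b = realloc(b, 7) -> b = 2; heap: [0-1 ALLOC][2-8 ALLOC][9-30 FREE]
Op 4: free(a) -> (freed a); heap: [0-1 FREE][2-8 ALLOC][9-30 FREE]
Op 5: b = realloc(b, 11) -> b = 2; heap: [0-1 FREE][2-12 ALLOC][13-30 FREE]
Op 6: c = malloc(10) -> c = 13; heap: [0-1 FREE][2-12 ALLOC][13-22 ALLOC][23-30 FREE]
free(c): c = 13 -> block [13-22 ALLOC]; mark free, coalesce with adjacent free neighbors -> [0-1 FREE][2-12 ALLOC][13-30 FREE]

Answer: [0-1 FREE][2-12 ALLOC][13-30 FREE]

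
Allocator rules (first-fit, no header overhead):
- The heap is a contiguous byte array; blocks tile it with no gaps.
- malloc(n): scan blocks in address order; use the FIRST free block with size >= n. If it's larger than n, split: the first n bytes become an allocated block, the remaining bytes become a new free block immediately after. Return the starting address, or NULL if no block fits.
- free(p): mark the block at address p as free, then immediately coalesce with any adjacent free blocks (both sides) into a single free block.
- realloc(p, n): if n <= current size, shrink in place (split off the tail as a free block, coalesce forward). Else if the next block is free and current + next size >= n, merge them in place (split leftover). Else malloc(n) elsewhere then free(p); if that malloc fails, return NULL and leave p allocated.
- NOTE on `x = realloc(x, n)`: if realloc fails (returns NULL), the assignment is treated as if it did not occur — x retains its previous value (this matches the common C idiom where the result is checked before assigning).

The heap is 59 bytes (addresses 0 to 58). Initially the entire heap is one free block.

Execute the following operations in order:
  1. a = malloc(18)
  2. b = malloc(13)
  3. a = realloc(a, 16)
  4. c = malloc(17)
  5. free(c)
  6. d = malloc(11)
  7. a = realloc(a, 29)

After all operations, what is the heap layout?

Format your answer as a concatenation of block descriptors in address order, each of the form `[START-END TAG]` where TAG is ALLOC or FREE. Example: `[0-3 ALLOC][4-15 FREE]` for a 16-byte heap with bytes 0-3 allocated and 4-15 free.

Answer: [0-15 ALLOC][16-17 FREE][18-30 ALLOC][31-41 ALLOC][42-58 FREE]

Derivation:
Op 1: a = malloc(18) -> a = 0; heap: [0-17 ALLOC][18-58 FREE]
Op 2: b = malloc(13) -> b = 18; heap: [0-17 ALLOC][18-30 ALLOC][31-58 FREE]
Op 3: a = realloc(a, 16) -> a = 0; heap: [0-15 ALLOC][16-17 FREE][18-30 ALLOC][31-58 FREE]
Op 4: c = malloc(17) -> c = 31; heap: [0-15 ALLOC][16-17 FREE][18-30 ALLOC][31-47 ALLOC][48-58 FREE]
Op 5: free(c) -> (freed c); heap: [0-15 ALLOC][16-17 FREE][18-30 ALLOC][31-58 FREE]
Op 6: d = malloc(11) -> d = 31; heap: [0-15 ALLOC][16-17 FREE][18-30 ALLOC][31-41 ALLOC][42-58 FREE]
Op 7: a = realloc(a, 29) -> NULL (a unchanged); heap: [0-15 ALLOC][16-17 FREE][18-30 ALLOC][31-41 ALLOC][42-58 FREE]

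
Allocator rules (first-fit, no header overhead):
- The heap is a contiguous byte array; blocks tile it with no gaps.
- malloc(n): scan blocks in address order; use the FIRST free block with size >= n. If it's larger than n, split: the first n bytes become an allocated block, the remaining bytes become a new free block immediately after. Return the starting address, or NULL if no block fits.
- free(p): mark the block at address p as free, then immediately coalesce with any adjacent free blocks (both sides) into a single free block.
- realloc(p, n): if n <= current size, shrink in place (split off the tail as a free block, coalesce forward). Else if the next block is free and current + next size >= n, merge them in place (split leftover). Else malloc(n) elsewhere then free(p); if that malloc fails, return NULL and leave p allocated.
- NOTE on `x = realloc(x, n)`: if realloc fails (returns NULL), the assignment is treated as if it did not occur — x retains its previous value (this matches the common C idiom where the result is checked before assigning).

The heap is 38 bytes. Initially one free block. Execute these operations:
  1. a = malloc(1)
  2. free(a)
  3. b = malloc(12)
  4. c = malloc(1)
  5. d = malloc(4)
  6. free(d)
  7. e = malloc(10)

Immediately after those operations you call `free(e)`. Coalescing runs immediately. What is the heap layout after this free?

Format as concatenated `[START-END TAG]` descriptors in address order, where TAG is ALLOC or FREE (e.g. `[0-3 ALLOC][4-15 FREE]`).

Op 1: a = malloc(1) -> a = 0; heap: [0-0 ALLOC][1-37 FREE]
Op 2: free(a) -> (freed a); heap: [0-37 FREE]
Op 3: b = malloc(12) -> b = 0; heap: [0-11 ALLOC][12-37 FREE]
Op 4: c = malloc(1) -> c = 12; heap: [0-11 ALLOC][12-12 ALLOC][13-37 FREE]
Op 5: d = malloc(4) -> d = 13; heap: [0-11 ALLOC][12-12 ALLOC][13-16 ALLOC][17-37 FREE]
Op 6: free(d) -> (freed d); heap: [0-11 ALLOC][12-12 ALLOC][13-37 FREE]
Op 7: e = malloc(10) -> e = 13; heap: [0-11 ALLOC][12-12 ALLOC][13-22 ALLOC][23-37 FREE]
free(e): e = 13 -> block [13-22 ALLOC]; mark free, coalesce with adjacent free neighbors -> [0-11 ALLOC][12-12 ALLOC][13-37 FREE]

Answer: [0-11 ALLOC][12-12 ALLOC][13-37 FREE]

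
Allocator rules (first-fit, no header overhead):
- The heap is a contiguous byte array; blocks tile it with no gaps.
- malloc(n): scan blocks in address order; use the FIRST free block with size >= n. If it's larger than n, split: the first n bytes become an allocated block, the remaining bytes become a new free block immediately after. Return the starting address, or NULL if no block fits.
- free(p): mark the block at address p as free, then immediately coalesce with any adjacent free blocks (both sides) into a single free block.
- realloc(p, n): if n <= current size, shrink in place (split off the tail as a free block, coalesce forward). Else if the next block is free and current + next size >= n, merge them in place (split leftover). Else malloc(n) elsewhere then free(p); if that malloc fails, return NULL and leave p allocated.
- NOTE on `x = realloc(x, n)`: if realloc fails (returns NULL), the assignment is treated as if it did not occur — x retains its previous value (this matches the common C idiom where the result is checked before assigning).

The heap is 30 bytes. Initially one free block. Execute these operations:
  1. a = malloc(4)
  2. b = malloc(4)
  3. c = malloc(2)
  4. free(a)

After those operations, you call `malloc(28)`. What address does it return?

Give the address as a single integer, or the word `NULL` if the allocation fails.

Op 1: a = malloc(4) -> a = 0; heap: [0-3 ALLOC][4-29 FREE]
Op 2: b = malloc(4) -> b = 4; heap: [0-3 ALLOC][4-7 ALLOC][8-29 FREE]
Op 3: c = malloc(2) -> c = 8; heap: [0-3 ALLOC][4-7 ALLOC][8-9 ALLOC][10-29 FREE]
Op 4: free(a) -> (freed a); heap: [0-3 FREE][4-7 ALLOC][8-9 ALLOC][10-29 FREE]
malloc(28): first-fit scan over [0-3 FREE][4-7 ALLOC][8-9 ALLOC][10-29 FREE] -> NULL

Answer: NULL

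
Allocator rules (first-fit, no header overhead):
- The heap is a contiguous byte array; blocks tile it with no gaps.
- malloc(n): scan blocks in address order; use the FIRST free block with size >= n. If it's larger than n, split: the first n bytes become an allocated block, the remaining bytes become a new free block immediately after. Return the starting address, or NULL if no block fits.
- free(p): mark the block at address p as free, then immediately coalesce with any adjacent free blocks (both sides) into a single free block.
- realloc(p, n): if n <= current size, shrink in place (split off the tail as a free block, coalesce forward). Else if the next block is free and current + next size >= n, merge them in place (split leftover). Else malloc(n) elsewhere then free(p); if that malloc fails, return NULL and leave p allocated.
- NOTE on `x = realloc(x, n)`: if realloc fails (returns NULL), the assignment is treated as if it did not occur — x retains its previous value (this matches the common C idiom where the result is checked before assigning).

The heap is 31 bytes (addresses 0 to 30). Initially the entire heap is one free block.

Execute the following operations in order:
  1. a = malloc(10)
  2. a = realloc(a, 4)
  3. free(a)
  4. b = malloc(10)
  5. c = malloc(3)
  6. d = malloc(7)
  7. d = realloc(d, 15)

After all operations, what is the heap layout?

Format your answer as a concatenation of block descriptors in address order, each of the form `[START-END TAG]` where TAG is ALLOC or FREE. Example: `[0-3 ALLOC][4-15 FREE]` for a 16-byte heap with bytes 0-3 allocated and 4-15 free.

Op 1: a = malloc(10) -> a = 0; heap: [0-9 ALLOC][10-30 FREE]
Op 2: a = realloc(a, 4) -> a = 0; heap: [0-3 ALLOC][4-30 FREE]
Op 3: free(a) -> (freed a); heap: [0-30 FREE]
Op 4: b = malloc(10) -> b = 0; heap: [0-9 ALLOC][10-30 FREE]
Op 5: c = malloc(3) -> c = 10; heap: [0-9 ALLOC][10-12 ALLOC][13-30 FREE]
Op 6: d = malloc(7) -> d = 13; heap: [0-9 ALLOC][10-12 ALLOC][13-19 ALLOC][20-30 FREE]
Op 7: d = realloc(d, 15) -> d = 13; heap: [0-9 ALLOC][10-12 ALLOC][13-27 ALLOC][28-30 FREE]

Answer: [0-9 ALLOC][10-12 ALLOC][13-27 ALLOC][28-30 FREE]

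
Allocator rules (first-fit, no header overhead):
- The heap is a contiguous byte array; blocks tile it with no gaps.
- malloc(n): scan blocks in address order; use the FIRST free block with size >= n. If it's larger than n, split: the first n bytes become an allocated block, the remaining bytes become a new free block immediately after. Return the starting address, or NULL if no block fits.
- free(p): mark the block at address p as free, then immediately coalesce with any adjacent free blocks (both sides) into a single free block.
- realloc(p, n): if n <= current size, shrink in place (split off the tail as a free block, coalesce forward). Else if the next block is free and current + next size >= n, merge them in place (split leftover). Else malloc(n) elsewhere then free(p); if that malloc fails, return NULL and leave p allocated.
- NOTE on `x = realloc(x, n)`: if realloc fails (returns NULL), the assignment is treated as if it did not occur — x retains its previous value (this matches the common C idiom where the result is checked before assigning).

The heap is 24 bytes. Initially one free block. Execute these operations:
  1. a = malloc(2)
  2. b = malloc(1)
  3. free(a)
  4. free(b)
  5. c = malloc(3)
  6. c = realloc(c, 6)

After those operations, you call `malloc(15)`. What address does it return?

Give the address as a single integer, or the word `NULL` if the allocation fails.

Answer: 6

Derivation:
Op 1: a = malloc(2) -> a = 0; heap: [0-1 ALLOC][2-23 FREE]
Op 2: b = malloc(1) -> b = 2; heap: [0-1 ALLOC][2-2 ALLOC][3-23 FREE]
Op 3: free(a) -> (freed a); heap: [0-1 FREE][2-2 ALLOC][3-23 FREE]
Op 4: free(b) -> (freed b); heap: [0-23 FREE]
Op 5: c = malloc(3) -> c = 0; heap: [0-2 ALLOC][3-23 FREE]
Op 6: c = realloc(c, 6) -> c = 0; heap: [0-5 ALLOC][6-23 FREE]
malloc(15): first-fit scan over [0-5 ALLOC][6-23 FREE] -> 6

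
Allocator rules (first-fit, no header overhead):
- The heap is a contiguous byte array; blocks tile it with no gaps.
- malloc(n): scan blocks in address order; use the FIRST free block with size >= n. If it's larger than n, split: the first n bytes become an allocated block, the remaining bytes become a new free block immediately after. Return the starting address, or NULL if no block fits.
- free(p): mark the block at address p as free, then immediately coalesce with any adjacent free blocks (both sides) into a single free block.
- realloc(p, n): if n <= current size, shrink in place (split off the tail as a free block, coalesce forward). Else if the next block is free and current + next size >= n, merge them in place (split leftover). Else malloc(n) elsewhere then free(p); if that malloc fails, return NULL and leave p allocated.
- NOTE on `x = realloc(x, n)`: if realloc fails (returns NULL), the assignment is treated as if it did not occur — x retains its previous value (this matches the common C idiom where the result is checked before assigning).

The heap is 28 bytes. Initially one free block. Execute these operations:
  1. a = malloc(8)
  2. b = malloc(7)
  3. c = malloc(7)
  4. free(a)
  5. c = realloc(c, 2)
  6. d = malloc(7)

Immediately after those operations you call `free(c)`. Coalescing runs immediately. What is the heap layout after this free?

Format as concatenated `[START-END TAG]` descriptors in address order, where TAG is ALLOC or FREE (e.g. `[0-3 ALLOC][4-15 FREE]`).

Op 1: a = malloc(8) -> a = 0; heap: [0-7 ALLOC][8-27 FREE]
Op 2: b = malloc(7) -> b = 8; heap: [0-7 ALLOC][8-14 ALLOC][15-27 FREE]
Op 3: c = malloc(7) -> c = 15; heap: [0-7 ALLOC][8-14 ALLOC][15-21 ALLOC][22-27 FREE]
Op 4: free(a) -> (freed a); heap: [0-7 FREE][8-14 ALLOC][15-21 ALLOC][22-27 FREE]
Op 5: c = realloc(c, 2) -> c = 15; heap: [0-7 FREE][8-14 ALLOC][15-16 ALLOC][17-27 FREE]
Op 6: d = malloc(7) -> d = 0; heap: [0-6 ALLOC][7-7 FREE][8-14 ALLOC][15-16 ALLOC][17-27 FREE]
free(c): c = 15 -> block [15-16 ALLOC]; mark free, coalesce with adjacent free neighbors -> [0-6 ALLOC][7-7 FREE][8-14 ALLOC][15-27 FREE]

Answer: [0-6 ALLOC][7-7 FREE][8-14 ALLOC][15-27 FREE]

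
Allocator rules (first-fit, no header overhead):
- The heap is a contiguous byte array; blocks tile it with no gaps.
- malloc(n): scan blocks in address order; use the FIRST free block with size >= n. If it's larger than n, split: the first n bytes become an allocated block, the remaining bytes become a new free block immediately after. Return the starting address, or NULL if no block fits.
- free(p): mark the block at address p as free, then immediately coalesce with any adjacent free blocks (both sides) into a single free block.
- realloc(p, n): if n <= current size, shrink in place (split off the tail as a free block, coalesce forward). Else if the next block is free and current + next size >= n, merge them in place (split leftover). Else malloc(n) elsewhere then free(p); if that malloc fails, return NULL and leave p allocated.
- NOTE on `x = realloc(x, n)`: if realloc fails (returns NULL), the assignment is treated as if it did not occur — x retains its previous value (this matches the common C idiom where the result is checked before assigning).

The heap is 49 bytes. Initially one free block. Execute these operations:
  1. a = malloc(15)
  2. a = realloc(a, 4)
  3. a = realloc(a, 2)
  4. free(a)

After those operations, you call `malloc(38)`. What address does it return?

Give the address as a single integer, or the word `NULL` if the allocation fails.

Answer: 0

Derivation:
Op 1: a = malloc(15) -> a = 0; heap: [0-14 ALLOC][15-48 FREE]
Op 2: a = realloc(a, 4) -> a = 0; heap: [0-3 ALLOC][4-48 FREE]
Op 3: a = realloc(a, 2) -> a = 0; heap: [0-1 ALLOC][2-48 FREE]
Op 4: free(a) -> (freed a); heap: [0-48 FREE]
malloc(38): first-fit scan over [0-48 FREE] -> 0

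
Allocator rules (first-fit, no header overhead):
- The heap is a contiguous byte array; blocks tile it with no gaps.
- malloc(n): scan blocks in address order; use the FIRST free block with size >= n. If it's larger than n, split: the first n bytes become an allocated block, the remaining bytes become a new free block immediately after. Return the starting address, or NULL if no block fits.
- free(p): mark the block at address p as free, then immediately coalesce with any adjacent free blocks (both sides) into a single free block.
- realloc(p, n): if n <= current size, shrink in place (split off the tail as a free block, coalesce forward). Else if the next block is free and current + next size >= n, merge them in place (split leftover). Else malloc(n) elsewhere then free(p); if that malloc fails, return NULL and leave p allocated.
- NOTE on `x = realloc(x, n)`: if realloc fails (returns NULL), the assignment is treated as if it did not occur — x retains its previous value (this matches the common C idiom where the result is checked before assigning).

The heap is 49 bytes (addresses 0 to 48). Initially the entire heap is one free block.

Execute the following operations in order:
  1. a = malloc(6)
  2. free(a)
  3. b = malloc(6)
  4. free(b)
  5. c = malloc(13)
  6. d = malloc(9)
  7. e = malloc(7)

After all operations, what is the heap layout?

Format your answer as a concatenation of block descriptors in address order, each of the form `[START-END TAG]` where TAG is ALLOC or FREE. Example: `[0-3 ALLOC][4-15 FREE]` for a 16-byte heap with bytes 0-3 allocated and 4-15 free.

Answer: [0-12 ALLOC][13-21 ALLOC][22-28 ALLOC][29-48 FREE]

Derivation:
Op 1: a = malloc(6) -> a = 0; heap: [0-5 ALLOC][6-48 FREE]
Op 2: free(a) -> (freed a); heap: [0-48 FREE]
Op 3: b = malloc(6) -> b = 0; heap: [0-5 ALLOC][6-48 FREE]
Op 4: free(b) -> (freed b); heap: [0-48 FREE]
Op 5: c = malloc(13) -> c = 0; heap: [0-12 ALLOC][13-48 FREE]
Op 6: d = malloc(9) -> d = 13; heap: [0-12 ALLOC][13-21 ALLOC][22-48 FREE]
Op 7: e = malloc(7) -> e = 22; heap: [0-12 ALLOC][13-21 ALLOC][22-28 ALLOC][29-48 FREE]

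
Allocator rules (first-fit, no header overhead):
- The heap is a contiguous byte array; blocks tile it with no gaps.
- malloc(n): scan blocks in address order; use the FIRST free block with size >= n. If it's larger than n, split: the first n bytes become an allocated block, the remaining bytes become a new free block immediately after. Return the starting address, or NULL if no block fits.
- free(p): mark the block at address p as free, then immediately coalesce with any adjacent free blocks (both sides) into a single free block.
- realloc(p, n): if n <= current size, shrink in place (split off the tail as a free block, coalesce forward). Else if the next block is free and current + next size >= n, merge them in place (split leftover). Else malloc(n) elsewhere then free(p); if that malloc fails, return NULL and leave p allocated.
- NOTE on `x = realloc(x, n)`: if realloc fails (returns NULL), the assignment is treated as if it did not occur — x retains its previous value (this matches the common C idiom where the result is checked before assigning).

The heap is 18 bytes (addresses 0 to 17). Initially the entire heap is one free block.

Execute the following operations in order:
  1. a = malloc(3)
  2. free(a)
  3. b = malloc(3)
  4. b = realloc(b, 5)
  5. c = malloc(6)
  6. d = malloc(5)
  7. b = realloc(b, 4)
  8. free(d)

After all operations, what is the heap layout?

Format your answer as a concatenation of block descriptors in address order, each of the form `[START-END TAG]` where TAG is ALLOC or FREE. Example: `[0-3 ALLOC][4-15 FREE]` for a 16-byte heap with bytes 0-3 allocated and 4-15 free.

Answer: [0-3 ALLOC][4-4 FREE][5-10 ALLOC][11-17 FREE]

Derivation:
Op 1: a = malloc(3) -> a = 0; heap: [0-2 ALLOC][3-17 FREE]
Op 2: free(a) -> (freed a); heap: [0-17 FREE]
Op 3: b = malloc(3) -> b = 0; heap: [0-2 ALLOC][3-17 FREE]
Op 4: b = realloc(b, 5) -> b = 0; heap: [0-4 ALLOC][5-17 FREE]
Op 5: c = malloc(6) -> c = 5; heap: [0-4 ALLOC][5-10 ALLOC][11-17 FREE]
Op 6: d = malloc(5) -> d = 11; heap: [0-4 ALLOC][5-10 ALLOC][11-15 ALLOC][16-17 FREE]
Op 7: b = realloc(b, 4) -> b = 0; heap: [0-3 ALLOC][4-4 FREE][5-10 ALLOC][11-15 ALLOC][16-17 FREE]
Op 8: free(d) -> (freed d); heap: [0-3 ALLOC][4-4 FREE][5-10 ALLOC][11-17 FREE]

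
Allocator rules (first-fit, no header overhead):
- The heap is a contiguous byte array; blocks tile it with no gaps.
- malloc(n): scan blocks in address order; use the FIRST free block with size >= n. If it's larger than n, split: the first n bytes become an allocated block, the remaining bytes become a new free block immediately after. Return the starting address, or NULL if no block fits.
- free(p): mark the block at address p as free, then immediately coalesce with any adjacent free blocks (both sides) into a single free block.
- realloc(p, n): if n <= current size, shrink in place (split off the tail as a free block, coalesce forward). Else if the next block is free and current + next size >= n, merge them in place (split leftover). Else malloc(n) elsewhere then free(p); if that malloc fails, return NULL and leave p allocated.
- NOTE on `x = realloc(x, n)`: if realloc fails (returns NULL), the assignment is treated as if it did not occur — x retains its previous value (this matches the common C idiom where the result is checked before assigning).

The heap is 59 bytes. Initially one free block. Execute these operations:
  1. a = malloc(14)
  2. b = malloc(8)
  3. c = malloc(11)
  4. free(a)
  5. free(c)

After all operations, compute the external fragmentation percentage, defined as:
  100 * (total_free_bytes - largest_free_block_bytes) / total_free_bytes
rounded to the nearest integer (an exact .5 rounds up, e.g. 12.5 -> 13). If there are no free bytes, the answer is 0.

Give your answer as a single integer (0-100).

Answer: 27

Derivation:
Op 1: a = malloc(14) -> a = 0; heap: [0-13 ALLOC][14-58 FREE]
Op 2: b = malloc(8) -> b = 14; heap: [0-13 ALLOC][14-21 ALLOC][22-58 FREE]
Op 3: c = malloc(11) -> c = 22; heap: [0-13 ALLOC][14-21 ALLOC][22-32 ALLOC][33-58 FREE]
Op 4: free(a) -> (freed a); heap: [0-13 FREE][14-21 ALLOC][22-32 ALLOC][33-58 FREE]
Op 5: free(c) -> (freed c); heap: [0-13 FREE][14-21 ALLOC][22-58 FREE]
Free blocks: [14 37] total_free=51 largest=37 -> 100*(51-37)/51 = 1400/51 ≈ 27.451 -> rounds to 27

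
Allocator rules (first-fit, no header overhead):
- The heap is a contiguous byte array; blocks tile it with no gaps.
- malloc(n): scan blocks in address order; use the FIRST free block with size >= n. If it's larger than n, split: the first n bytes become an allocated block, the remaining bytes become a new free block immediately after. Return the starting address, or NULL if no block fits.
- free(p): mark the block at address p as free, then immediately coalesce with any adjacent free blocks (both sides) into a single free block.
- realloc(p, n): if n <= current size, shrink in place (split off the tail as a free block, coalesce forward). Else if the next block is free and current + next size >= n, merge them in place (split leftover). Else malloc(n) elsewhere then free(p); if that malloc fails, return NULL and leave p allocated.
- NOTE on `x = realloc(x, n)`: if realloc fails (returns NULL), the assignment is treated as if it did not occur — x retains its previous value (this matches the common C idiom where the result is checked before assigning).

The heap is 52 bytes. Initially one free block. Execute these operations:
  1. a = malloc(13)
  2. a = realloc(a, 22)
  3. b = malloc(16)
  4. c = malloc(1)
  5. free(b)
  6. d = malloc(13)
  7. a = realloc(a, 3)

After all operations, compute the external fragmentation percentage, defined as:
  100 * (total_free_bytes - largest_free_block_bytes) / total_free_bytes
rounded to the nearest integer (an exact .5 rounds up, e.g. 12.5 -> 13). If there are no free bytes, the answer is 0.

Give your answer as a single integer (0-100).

Answer: 46

Derivation:
Op 1: a = malloc(13) -> a = 0; heap: [0-12 ALLOC][13-51 FREE]
Op 2: a = realloc(a, 22) -> a = 0; heap: [0-21 ALLOC][22-51 FREE]
Op 3: b = malloc(16) -> b = 22; heap: [0-21 ALLOC][22-37 ALLOC][38-51 FREE]
Op 4: c = malloc(1) -> c = 38; heap: [0-21 ALLOC][22-37 ALLOC][38-38 ALLOC][39-51 FREE]
Op 5: free(b) -> (freed b); heap: [0-21 ALLOC][22-37 FREE][38-38 ALLOC][39-51 FREE]
Op 6: d = malloc(13) -> d = 22; heap: [0-21 ALLOC][22-34 ALLOC][35-37 FREE][38-38 ALLOC][39-51 FREE]
Op 7: a = realloc(a, 3) -> a = 0; heap: [0-2 ALLOC][3-21 FREE][22-34 ALLOC][35-37 FREE][38-38 ALLOC][39-51 FREE]
Free blocks: [19 3 13] total_free=35 largest=19 -> 100*(35-19)/35 = 1600/35 ≈ 45.714 -> rounds to 46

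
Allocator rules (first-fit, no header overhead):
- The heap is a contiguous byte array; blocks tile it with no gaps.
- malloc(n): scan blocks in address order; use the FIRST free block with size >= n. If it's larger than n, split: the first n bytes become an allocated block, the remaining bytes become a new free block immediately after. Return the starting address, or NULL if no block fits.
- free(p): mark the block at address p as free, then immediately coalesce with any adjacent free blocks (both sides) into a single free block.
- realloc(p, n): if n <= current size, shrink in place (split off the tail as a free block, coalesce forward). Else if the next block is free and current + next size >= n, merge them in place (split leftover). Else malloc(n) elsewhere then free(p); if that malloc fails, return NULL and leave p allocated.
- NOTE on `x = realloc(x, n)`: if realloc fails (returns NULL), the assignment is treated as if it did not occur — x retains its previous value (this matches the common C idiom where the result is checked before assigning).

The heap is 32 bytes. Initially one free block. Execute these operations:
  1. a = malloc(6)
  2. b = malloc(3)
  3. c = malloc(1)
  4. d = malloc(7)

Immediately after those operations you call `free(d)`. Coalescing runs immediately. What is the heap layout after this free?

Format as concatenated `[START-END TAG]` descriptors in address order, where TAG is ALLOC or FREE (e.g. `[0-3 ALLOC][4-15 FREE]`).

Answer: [0-5 ALLOC][6-8 ALLOC][9-9 ALLOC][10-31 FREE]

Derivation:
Op 1: a = malloc(6) -> a = 0; heap: [0-5 ALLOC][6-31 FREE]
Op 2: b = malloc(3) -> b = 6; heap: [0-5 ALLOC][6-8 ALLOC][9-31 FREE]
Op 3: c = malloc(1) -> c = 9; heap: [0-5 ALLOC][6-8 ALLOC][9-9 ALLOC][10-31 FREE]
Op 4: d = malloc(7) -> d = 10; heap: [0-5 ALLOC][6-8 ALLOC][9-9 ALLOC][10-16 ALLOC][17-31 FREE]
free(d): d = 10 -> block [10-16 ALLOC]; mark free, coalesce with adjacent free neighbors -> [0-5 ALLOC][6-8 ALLOC][9-9 ALLOC][10-31 FREE]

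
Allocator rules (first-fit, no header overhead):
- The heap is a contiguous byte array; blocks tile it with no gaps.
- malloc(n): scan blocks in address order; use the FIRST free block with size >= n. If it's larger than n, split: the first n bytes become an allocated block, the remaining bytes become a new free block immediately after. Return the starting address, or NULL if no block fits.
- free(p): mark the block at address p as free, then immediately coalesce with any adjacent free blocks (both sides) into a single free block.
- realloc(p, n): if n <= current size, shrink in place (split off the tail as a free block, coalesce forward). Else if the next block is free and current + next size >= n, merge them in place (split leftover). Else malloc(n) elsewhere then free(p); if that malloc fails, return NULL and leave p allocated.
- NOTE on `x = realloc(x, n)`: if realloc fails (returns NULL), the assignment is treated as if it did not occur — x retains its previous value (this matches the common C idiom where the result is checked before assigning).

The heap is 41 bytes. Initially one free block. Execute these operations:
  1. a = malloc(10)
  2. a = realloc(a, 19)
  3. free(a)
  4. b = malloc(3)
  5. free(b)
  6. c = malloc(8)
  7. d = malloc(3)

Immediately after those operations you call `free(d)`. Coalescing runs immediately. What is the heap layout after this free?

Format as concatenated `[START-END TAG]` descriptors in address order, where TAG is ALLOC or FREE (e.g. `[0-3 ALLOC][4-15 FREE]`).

Answer: [0-7 ALLOC][8-40 FREE]

Derivation:
Op 1: a = malloc(10) -> a = 0; heap: [0-9 ALLOC][10-40 FREE]
Op 2: a = realloc(a, 19) -> a = 0; heap: [0-18 ALLOC][19-40 FREE]
Op 3: free(a) -> (freed a); heap: [0-40 FREE]
Op 4: b = malloc(3) -> b = 0; heap: [0-2 ALLOC][3-40 FREE]
Op 5: free(b) -> (freed b); heap: [0-40 FREE]
Op 6: c = malloc(8) -> c = 0; heap: [0-7 ALLOC][8-40 FREE]
Op 7: d = malloc(3) -> d = 8; heap: [0-7 ALLOC][8-10 ALLOC][11-40 FREE]
free(d): d = 8 -> block [8-10 ALLOC]; mark free, coalesce with adjacent free neighbors -> [0-7 ALLOC][8-40 FREE]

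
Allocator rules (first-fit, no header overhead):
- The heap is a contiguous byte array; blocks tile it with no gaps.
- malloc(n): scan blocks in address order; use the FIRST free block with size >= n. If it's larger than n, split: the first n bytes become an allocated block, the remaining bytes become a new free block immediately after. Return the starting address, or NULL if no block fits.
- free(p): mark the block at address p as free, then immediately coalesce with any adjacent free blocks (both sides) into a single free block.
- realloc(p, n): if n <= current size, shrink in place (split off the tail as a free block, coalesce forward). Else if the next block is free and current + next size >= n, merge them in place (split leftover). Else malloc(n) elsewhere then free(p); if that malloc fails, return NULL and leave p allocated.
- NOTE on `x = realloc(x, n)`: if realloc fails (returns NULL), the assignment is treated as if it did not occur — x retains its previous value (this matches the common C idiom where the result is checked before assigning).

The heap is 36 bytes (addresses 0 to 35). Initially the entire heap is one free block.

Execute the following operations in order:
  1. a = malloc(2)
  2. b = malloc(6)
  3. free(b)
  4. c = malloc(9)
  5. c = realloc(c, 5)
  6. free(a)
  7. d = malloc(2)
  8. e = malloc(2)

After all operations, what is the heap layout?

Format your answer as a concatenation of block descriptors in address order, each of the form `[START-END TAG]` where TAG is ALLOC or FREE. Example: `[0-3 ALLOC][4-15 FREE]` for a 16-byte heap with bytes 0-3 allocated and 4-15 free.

Op 1: a = malloc(2) -> a = 0; heap: [0-1 ALLOC][2-35 FREE]
Op 2: b = malloc(6) -> b = 2; heap: [0-1 ALLOC][2-7 ALLOC][8-35 FREE]
Op 3: free(b) -> (freed b); heap: [0-1 ALLOC][2-35 FREE]
Op 4: c = malloc(9) -> c = 2; heap: [0-1 ALLOC][2-10 ALLOC][11-35 FREE]
Op 5: c = realloc(c, 5) -> c = 2; heap: [0-1 ALLOC][2-6 ALLOC][7-35 FREE]
Op 6: free(a) -> (freed a); heap: [0-1 FREE][2-6 ALLOC][7-35 FREE]
Op 7: d = malloc(2) -> d = 0; heap: [0-1 ALLOC][2-6 ALLOC][7-35 FREE]
Op 8: e = malloc(2) -> e = 7; heap: [0-1 ALLOC][2-6 ALLOC][7-8 ALLOC][9-35 FREE]

Answer: [0-1 ALLOC][2-6 ALLOC][7-8 ALLOC][9-35 FREE]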